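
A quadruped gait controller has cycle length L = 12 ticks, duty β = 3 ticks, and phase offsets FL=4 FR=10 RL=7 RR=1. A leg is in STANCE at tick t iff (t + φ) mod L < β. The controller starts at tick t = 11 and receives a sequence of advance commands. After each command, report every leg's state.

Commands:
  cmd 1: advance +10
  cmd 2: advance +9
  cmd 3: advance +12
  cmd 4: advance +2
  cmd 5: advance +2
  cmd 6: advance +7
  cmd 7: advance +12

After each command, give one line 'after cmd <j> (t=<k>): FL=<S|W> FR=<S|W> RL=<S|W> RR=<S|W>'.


after cmd 1 (t=21): FL=S FR=W RL=W RR=W
after cmd 2 (t=30): FL=W FR=W RL=S RR=W
after cmd 3 (t=42): FL=W FR=W RL=S RR=W
after cmd 4 (t=44): FL=S FR=W RL=W RR=W
after cmd 5 (t=46): FL=S FR=W RL=W RR=W
after cmd 6 (t=53): FL=W FR=W RL=S RR=W
after cmd 7 (t=65): FL=W FR=W RL=S RR=W

start t=11: FL=W FR=W RL=W RR=S
cmd 1: advance +10 → t=21, phase=(1,7,4,10) → FL=S FR=W RL=W RR=W
cmd 2: advance +9 → t=30, phase=(10,4,1,7) → FL=W FR=W RL=S RR=W
cmd 3: advance +12 → t=42, phase=(10,4,1,7) → FL=W FR=W RL=S RR=W
cmd 4: advance +2 → t=44, phase=(0,6,3,9) → FL=S FR=W RL=W RR=W
cmd 5: advance +2 → t=46, phase=(2,8,5,11) → FL=S FR=W RL=W RR=W
cmd 6: advance +7 → t=53, phase=(9,3,0,6) → FL=W FR=W RL=S RR=W
cmd 7: advance +12 → t=65, phase=(9,3,0,6) → FL=W FR=W RL=S RR=W


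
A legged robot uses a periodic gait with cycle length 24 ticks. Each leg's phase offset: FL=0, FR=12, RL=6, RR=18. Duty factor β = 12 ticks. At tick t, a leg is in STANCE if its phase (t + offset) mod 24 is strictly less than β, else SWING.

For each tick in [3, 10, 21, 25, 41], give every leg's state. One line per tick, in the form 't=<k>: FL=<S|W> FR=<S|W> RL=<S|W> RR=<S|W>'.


t=3: FL=S FR=W RL=S RR=W
t=10: FL=S FR=W RL=W RR=S
t=21: FL=W FR=S RL=S RR=W
t=25: FL=S FR=W RL=S RR=W
t=41: FL=W FR=S RL=W RR=S

t=3: phase=(3,15,9,21) vs β=12 → FL=S FR=W RL=S RR=W
t=10: phase=(10,22,16,4) vs β=12 → FL=S FR=W RL=W RR=S
t=21: phase=(21,9,3,15) vs β=12 → FL=W FR=S RL=S RR=W
t=25: phase=(1,13,7,19) vs β=12 → FL=S FR=W RL=S RR=W
t=41: phase=(17,5,23,11) vs β=12 → FL=W FR=S RL=W RR=S


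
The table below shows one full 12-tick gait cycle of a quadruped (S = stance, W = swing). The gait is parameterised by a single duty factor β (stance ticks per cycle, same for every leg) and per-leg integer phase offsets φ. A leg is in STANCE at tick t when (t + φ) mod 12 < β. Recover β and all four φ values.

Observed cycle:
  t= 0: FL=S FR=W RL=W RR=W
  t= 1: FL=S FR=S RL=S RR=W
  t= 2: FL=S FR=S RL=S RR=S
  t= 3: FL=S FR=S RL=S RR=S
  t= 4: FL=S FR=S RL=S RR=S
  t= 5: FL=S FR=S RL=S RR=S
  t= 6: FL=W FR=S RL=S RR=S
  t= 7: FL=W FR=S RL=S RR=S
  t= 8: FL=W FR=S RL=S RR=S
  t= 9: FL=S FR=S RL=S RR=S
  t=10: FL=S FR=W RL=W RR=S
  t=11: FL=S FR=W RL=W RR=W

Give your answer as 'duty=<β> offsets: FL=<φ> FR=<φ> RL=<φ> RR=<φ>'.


duty β = stance ticks per leg = 9
FL: stance ticks = 9; W→S at t=9 → φ=3
FR: stance ticks = 9; W→S at t=1 → φ=11
RL: stance ticks = 9; W→S at t=1 → φ=11
RR: stance ticks = 9; W→S at t=2 → φ=10

duty=9 offsets: FL=3 FR=11 RL=11 RR=10


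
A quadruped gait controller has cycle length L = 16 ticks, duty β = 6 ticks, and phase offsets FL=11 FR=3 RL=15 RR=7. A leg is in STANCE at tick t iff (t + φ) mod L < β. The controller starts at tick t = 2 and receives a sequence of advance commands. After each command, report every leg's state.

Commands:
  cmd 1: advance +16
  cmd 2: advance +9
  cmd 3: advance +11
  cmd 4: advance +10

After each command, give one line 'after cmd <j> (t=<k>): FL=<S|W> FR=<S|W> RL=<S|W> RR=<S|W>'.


start t=2: FL=W FR=S RL=S RR=W
cmd 1: advance +16 → t=18, phase=(13,5,1,9) → FL=W FR=S RL=S RR=W
cmd 2: advance +9 → t=27, phase=(6,14,10,2) → FL=W FR=W RL=W RR=S
cmd 3: advance +11 → t=38, phase=(1,9,5,13) → FL=S FR=W RL=S RR=W
cmd 4: advance +10 → t=48, phase=(11,3,15,7) → FL=W FR=S RL=W RR=W

after cmd 1 (t=18): FL=W FR=S RL=S RR=W
after cmd 2 (t=27): FL=W FR=W RL=W RR=S
after cmd 3 (t=38): FL=S FR=W RL=S RR=W
after cmd 4 (t=48): FL=W FR=S RL=W RR=W


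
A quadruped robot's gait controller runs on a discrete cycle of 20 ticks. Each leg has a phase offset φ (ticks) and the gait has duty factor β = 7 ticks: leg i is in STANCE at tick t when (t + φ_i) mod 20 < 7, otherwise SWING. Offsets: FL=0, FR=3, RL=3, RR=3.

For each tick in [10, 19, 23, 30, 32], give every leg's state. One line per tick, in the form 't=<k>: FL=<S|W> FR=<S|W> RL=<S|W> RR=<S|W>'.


t=10: FL=W FR=W RL=W RR=W
t=19: FL=W FR=S RL=S RR=S
t=23: FL=S FR=S RL=S RR=S
t=30: FL=W FR=W RL=W RR=W
t=32: FL=W FR=W RL=W RR=W

t=10: phase=(10,13,13,13) vs β=7 → FL=W FR=W RL=W RR=W
t=19: phase=(19,2,2,2) vs β=7 → FL=W FR=S RL=S RR=S
t=23: phase=(3,6,6,6) vs β=7 → FL=S FR=S RL=S RR=S
t=30: phase=(10,13,13,13) vs β=7 → FL=W FR=W RL=W RR=W
t=32: phase=(12,15,15,15) vs β=7 → FL=W FR=W RL=W RR=W


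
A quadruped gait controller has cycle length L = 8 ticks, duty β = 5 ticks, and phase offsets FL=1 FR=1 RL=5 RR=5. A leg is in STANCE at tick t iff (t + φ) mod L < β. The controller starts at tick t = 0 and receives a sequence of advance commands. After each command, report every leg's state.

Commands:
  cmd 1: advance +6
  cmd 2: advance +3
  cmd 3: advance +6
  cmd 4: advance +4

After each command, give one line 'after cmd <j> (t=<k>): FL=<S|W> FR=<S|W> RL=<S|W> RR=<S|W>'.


start t=0: FL=S FR=S RL=W RR=W
cmd 1: advance +6 → t=6, phase=(7,7,3,3) → FL=W FR=W RL=S RR=S
cmd 2: advance +3 → t=9, phase=(2,2,6,6) → FL=S FR=S RL=W RR=W
cmd 3: advance +6 → t=15, phase=(0,0,4,4) → FL=S FR=S RL=S RR=S
cmd 4: advance +4 → t=19, phase=(4,4,0,0) → FL=S FR=S RL=S RR=S

after cmd 1 (t=6): FL=W FR=W RL=S RR=S
after cmd 2 (t=9): FL=S FR=S RL=W RR=W
after cmd 3 (t=15): FL=S FR=S RL=S RR=S
after cmd 4 (t=19): FL=S FR=S RL=S RR=S


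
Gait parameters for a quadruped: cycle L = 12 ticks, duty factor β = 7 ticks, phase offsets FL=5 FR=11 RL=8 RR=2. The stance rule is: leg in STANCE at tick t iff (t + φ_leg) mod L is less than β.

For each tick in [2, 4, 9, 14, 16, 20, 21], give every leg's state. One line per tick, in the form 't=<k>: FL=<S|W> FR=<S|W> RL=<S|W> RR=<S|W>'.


t=2: phase=(7,1,10,4) vs β=7 → FL=W FR=S RL=W RR=S
t=4: phase=(9,3,0,6) vs β=7 → FL=W FR=S RL=S RR=S
t=9: phase=(2,8,5,11) vs β=7 → FL=S FR=W RL=S RR=W
t=14: phase=(7,1,10,4) vs β=7 → FL=W FR=S RL=W RR=S
t=16: phase=(9,3,0,6) vs β=7 → FL=W FR=S RL=S RR=S
t=20: phase=(1,7,4,10) vs β=7 → FL=S FR=W RL=S RR=W
t=21: phase=(2,8,5,11) vs β=7 → FL=S FR=W RL=S RR=W

t=2: FL=W FR=S RL=W RR=S
t=4: FL=W FR=S RL=S RR=S
t=9: FL=S FR=W RL=S RR=W
t=14: FL=W FR=S RL=W RR=S
t=16: FL=W FR=S RL=S RR=S
t=20: FL=S FR=W RL=S RR=W
t=21: FL=S FR=W RL=S RR=W


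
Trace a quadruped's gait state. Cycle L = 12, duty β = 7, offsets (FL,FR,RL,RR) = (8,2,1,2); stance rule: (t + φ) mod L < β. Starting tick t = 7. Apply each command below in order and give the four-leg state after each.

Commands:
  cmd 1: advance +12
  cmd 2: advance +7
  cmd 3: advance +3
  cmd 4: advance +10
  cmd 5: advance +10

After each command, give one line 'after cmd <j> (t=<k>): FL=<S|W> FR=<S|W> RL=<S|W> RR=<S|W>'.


after cmd 1 (t=19): FL=S FR=W RL=W RR=W
after cmd 2 (t=26): FL=W FR=S RL=S RR=S
after cmd 3 (t=29): FL=S FR=W RL=S RR=W
after cmd 4 (t=39): FL=W FR=S RL=S RR=S
after cmd 5 (t=49): FL=W FR=S RL=S RR=S

start t=7: FL=S FR=W RL=W RR=W
cmd 1: advance +12 → t=19, phase=(3,9,8,9) → FL=S FR=W RL=W RR=W
cmd 2: advance +7 → t=26, phase=(10,4,3,4) → FL=W FR=S RL=S RR=S
cmd 3: advance +3 → t=29, phase=(1,7,6,7) → FL=S FR=W RL=S RR=W
cmd 4: advance +10 → t=39, phase=(11,5,4,5) → FL=W FR=S RL=S RR=S
cmd 5: advance +10 → t=49, phase=(9,3,2,3) → FL=W FR=S RL=S RR=S


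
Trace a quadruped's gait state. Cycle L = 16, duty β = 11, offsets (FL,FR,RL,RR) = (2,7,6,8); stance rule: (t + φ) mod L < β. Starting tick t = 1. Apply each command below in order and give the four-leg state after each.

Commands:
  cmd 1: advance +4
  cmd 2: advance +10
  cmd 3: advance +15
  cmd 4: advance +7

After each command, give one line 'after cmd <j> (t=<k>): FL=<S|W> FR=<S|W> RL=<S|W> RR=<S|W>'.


start t=1: FL=S FR=S RL=S RR=S
cmd 1: advance +4 → t=5, phase=(7,12,11,13) → FL=S FR=W RL=W RR=W
cmd 2: advance +10 → t=15, phase=(1,6,5,7) → FL=S FR=S RL=S RR=S
cmd 3: advance +15 → t=30, phase=(0,5,4,6) → FL=S FR=S RL=S RR=S
cmd 4: advance +7 → t=37, phase=(7,12,11,13) → FL=S FR=W RL=W RR=W

after cmd 1 (t=5): FL=S FR=W RL=W RR=W
after cmd 2 (t=15): FL=S FR=S RL=S RR=S
after cmd 3 (t=30): FL=S FR=S RL=S RR=S
after cmd 4 (t=37): FL=S FR=W RL=W RR=W


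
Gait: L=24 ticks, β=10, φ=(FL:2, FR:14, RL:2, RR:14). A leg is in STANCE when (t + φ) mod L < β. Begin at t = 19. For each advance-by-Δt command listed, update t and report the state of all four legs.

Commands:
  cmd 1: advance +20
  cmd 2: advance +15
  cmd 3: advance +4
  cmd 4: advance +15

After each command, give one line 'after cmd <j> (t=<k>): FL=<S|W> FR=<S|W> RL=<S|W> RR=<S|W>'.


after cmd 1 (t=39): FL=W FR=S RL=W RR=S
after cmd 2 (t=54): FL=S FR=W RL=S RR=W
after cmd 3 (t=58): FL=W FR=S RL=W RR=S
after cmd 4 (t=73): FL=S FR=W RL=S RR=W

start t=19: FL=W FR=S RL=W RR=S
cmd 1: advance +20 → t=39, phase=(17,5,17,5) → FL=W FR=S RL=W RR=S
cmd 2: advance +15 → t=54, phase=(8,20,8,20) → FL=S FR=W RL=S RR=W
cmd 3: advance +4 → t=58, phase=(12,0,12,0) → FL=W FR=S RL=W RR=S
cmd 4: advance +15 → t=73, phase=(3,15,3,15) → FL=S FR=W RL=S RR=W


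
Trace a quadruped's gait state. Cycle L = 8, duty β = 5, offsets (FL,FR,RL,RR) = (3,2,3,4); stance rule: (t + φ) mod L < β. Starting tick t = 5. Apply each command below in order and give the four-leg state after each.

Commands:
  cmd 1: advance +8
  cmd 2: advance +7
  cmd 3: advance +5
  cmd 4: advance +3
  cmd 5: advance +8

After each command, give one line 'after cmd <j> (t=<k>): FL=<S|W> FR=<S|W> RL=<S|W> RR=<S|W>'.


after cmd 1 (t=13): FL=S FR=W RL=S RR=S
after cmd 2 (t=20): FL=W FR=W RL=W RR=S
after cmd 3 (t=25): FL=S FR=S RL=S RR=W
after cmd 4 (t=28): FL=W FR=W RL=W RR=S
after cmd 5 (t=36): FL=W FR=W RL=W RR=S

start t=5: FL=S FR=W RL=S RR=S
cmd 1: advance +8 → t=13, phase=(0,7,0,1) → FL=S FR=W RL=S RR=S
cmd 2: advance +7 → t=20, phase=(7,6,7,0) → FL=W FR=W RL=W RR=S
cmd 3: advance +5 → t=25, phase=(4,3,4,5) → FL=S FR=S RL=S RR=W
cmd 4: advance +3 → t=28, phase=(7,6,7,0) → FL=W FR=W RL=W RR=S
cmd 5: advance +8 → t=36, phase=(7,6,7,0) → FL=W FR=W RL=W RR=S


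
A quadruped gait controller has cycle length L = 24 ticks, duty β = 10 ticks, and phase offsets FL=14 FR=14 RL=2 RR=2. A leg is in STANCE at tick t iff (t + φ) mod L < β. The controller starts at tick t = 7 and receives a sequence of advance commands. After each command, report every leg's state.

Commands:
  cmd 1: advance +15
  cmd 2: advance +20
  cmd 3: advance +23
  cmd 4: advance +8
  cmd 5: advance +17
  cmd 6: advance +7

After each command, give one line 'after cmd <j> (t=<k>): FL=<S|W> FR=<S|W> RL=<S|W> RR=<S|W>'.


start t=7: FL=W FR=W RL=S RR=S
cmd 1: advance +15 → t=22, phase=(12,12,0,0) → FL=W FR=W RL=S RR=S
cmd 2: advance +20 → t=42, phase=(8,8,20,20) → FL=S FR=S RL=W RR=W
cmd 3: advance +23 → t=65, phase=(7,7,19,19) → FL=S FR=S RL=W RR=W
cmd 4: advance +8 → t=73, phase=(15,15,3,3) → FL=W FR=W RL=S RR=S
cmd 5: advance +17 → t=90, phase=(8,8,20,20) → FL=S FR=S RL=W RR=W
cmd 6: advance +7 → t=97, phase=(15,15,3,3) → FL=W FR=W RL=S RR=S

after cmd 1 (t=22): FL=W FR=W RL=S RR=S
after cmd 2 (t=42): FL=S FR=S RL=W RR=W
after cmd 3 (t=65): FL=S FR=S RL=W RR=W
after cmd 4 (t=73): FL=W FR=W RL=S RR=S
after cmd 5 (t=90): FL=S FR=S RL=W RR=W
after cmd 6 (t=97): FL=W FR=W RL=S RR=S


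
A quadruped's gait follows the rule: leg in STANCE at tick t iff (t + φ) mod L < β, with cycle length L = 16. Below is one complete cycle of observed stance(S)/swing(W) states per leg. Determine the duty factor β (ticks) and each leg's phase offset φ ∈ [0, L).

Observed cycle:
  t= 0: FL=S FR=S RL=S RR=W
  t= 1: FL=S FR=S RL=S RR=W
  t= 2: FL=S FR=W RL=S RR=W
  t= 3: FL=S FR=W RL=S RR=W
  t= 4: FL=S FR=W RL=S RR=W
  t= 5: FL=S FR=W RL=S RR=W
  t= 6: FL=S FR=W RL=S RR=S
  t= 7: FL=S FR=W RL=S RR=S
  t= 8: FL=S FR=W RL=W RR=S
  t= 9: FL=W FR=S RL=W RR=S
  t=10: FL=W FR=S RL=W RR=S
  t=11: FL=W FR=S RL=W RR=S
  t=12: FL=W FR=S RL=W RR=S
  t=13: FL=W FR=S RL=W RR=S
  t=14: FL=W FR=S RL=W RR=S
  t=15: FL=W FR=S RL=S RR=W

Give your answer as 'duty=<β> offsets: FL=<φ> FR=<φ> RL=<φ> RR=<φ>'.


duty=9 offsets: FL=0 FR=7 RL=1 RR=10

duty β = stance ticks per leg = 9
FL: stance ticks = 9; W→S at t=0 → φ=0
FR: stance ticks = 9; W→S at t=9 → φ=7
RL: stance ticks = 9; W→S at t=15 → φ=1
RR: stance ticks = 9; W→S at t=6 → φ=10


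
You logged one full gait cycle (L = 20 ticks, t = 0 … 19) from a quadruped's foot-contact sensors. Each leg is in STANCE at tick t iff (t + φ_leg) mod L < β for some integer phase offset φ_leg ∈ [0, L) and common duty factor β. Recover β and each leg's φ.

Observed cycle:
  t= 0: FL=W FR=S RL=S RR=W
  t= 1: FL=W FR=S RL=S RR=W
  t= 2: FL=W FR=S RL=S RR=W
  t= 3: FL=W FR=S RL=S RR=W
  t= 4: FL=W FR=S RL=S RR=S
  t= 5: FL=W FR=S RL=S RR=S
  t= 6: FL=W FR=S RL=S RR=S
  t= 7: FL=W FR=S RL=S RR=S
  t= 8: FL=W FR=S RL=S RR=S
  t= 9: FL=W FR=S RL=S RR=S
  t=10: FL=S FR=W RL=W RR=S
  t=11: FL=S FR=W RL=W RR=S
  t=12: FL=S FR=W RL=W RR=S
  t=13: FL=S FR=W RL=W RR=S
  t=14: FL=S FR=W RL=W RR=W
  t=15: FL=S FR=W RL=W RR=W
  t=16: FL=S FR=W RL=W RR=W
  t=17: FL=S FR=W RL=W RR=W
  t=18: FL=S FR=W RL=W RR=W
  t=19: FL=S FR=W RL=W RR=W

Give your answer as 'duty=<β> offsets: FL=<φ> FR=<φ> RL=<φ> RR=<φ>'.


duty=10 offsets: FL=10 FR=0 RL=0 RR=16

duty β = stance ticks per leg = 10
FL: stance ticks = 10; W→S at t=10 → φ=10
FR: stance ticks = 10; W→S at t=0 → φ=0
RL: stance ticks = 10; W→S at t=0 → φ=0
RR: stance ticks = 10; W→S at t=4 → φ=16


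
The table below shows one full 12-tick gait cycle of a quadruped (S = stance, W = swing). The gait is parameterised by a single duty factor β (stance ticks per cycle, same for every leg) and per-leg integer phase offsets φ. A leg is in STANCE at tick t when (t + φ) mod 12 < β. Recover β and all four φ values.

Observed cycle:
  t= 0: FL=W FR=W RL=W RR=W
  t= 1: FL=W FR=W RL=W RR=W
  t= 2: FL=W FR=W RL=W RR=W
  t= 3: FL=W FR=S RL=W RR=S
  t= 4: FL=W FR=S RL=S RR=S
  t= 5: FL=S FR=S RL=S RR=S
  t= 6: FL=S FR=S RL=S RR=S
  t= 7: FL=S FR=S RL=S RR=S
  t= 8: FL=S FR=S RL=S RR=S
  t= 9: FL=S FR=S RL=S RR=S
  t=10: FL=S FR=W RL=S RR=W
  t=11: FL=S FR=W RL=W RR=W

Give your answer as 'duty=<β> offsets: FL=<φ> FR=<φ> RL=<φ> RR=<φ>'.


duty β = stance ticks per leg = 7
FL: stance ticks = 7; W→S at t=5 → φ=7
FR: stance ticks = 7; W→S at t=3 → φ=9
RL: stance ticks = 7; W→S at t=4 → φ=8
RR: stance ticks = 7; W→S at t=3 → φ=9

duty=7 offsets: FL=7 FR=9 RL=8 RR=9


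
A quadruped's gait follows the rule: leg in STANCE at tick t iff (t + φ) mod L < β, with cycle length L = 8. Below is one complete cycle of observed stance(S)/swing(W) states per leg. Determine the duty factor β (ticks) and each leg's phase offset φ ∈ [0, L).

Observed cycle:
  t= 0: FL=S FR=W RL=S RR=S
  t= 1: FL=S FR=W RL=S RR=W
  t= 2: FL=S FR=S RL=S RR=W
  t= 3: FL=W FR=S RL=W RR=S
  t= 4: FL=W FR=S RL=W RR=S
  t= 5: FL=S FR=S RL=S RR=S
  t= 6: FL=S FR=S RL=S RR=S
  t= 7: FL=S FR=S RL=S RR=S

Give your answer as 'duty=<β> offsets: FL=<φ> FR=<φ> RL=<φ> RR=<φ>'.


duty β = stance ticks per leg = 6
FL: stance ticks = 6; W→S at t=5 → φ=3
FR: stance ticks = 6; W→S at t=2 → φ=6
RL: stance ticks = 6; W→S at t=5 → φ=3
RR: stance ticks = 6; W→S at t=3 → φ=5

duty=6 offsets: FL=3 FR=6 RL=3 RR=5


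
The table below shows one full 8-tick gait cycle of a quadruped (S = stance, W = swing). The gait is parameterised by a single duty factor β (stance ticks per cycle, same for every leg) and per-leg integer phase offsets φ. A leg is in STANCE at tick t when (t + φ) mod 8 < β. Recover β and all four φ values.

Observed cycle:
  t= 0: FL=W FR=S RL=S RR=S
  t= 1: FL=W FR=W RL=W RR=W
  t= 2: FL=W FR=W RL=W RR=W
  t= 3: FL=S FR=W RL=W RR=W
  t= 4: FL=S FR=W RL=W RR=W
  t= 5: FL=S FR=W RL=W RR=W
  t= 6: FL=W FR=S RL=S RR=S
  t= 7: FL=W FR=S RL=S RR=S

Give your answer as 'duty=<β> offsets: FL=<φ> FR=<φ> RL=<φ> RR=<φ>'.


duty β = stance ticks per leg = 3
FL: stance ticks = 3; W→S at t=3 → φ=5
FR: stance ticks = 3; W→S at t=6 → φ=2
RL: stance ticks = 3; W→S at t=6 → φ=2
RR: stance ticks = 3; W→S at t=6 → φ=2

duty=3 offsets: FL=5 FR=2 RL=2 RR=2


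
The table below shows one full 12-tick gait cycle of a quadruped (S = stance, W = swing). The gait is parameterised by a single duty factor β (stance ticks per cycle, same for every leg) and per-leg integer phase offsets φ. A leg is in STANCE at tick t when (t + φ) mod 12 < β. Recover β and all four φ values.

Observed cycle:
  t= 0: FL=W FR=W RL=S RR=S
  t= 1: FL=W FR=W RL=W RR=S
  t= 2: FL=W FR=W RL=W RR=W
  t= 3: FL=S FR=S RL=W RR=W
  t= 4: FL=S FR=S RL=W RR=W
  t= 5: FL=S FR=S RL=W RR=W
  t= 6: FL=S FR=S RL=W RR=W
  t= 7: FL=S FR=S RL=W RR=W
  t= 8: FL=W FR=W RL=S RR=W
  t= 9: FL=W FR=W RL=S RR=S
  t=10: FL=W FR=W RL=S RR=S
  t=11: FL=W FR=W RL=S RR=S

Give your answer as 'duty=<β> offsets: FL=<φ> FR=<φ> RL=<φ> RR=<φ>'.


duty=5 offsets: FL=9 FR=9 RL=4 RR=3

duty β = stance ticks per leg = 5
FL: stance ticks = 5; W→S at t=3 → φ=9
FR: stance ticks = 5; W→S at t=3 → φ=9
RL: stance ticks = 5; W→S at t=8 → φ=4
RR: stance ticks = 5; W→S at t=9 → φ=3


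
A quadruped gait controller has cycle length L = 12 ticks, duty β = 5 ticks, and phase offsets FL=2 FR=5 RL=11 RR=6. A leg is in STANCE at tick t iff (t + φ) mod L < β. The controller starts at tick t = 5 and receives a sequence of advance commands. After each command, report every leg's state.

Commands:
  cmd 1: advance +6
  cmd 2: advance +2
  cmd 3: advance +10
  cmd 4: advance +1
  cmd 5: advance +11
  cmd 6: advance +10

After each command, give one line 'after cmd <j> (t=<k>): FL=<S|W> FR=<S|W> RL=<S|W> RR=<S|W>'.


after cmd 1 (t=11): FL=S FR=S RL=W RR=W
after cmd 2 (t=13): FL=S FR=W RL=S RR=W
after cmd 3 (t=23): FL=S FR=S RL=W RR=W
after cmd 4 (t=24): FL=S FR=W RL=W RR=W
after cmd 5 (t=35): FL=S FR=S RL=W RR=W
after cmd 6 (t=45): FL=W FR=S RL=W RR=S

start t=5: FL=W FR=W RL=S RR=W
cmd 1: advance +6 → t=11, phase=(1,4,10,5) → FL=S FR=S RL=W RR=W
cmd 2: advance +2 → t=13, phase=(3,6,0,7) → FL=S FR=W RL=S RR=W
cmd 3: advance +10 → t=23, phase=(1,4,10,5) → FL=S FR=S RL=W RR=W
cmd 4: advance +1 → t=24, phase=(2,5,11,6) → FL=S FR=W RL=W RR=W
cmd 5: advance +11 → t=35, phase=(1,4,10,5) → FL=S FR=S RL=W RR=W
cmd 6: advance +10 → t=45, phase=(11,2,8,3) → FL=W FR=S RL=W RR=S


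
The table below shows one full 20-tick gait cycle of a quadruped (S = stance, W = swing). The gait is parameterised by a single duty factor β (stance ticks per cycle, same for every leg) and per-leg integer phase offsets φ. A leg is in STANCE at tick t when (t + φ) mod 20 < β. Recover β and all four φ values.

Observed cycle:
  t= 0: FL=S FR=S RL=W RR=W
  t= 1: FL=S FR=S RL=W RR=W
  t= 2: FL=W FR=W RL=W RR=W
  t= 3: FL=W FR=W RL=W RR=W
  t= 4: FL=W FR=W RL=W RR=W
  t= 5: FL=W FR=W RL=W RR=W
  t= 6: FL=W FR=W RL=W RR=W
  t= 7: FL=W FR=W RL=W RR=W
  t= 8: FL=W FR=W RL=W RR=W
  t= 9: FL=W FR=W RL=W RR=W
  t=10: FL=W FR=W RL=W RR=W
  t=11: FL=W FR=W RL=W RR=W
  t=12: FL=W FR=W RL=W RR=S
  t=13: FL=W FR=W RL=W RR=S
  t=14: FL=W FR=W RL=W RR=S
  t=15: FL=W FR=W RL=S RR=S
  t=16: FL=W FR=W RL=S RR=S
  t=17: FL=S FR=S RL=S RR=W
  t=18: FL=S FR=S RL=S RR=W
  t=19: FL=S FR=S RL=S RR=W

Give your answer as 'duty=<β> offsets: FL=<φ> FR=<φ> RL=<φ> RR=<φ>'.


duty β = stance ticks per leg = 5
FL: stance ticks = 5; W→S at t=17 → φ=3
FR: stance ticks = 5; W→S at t=17 → φ=3
RL: stance ticks = 5; W→S at t=15 → φ=5
RR: stance ticks = 5; W→S at t=12 → φ=8

duty=5 offsets: FL=3 FR=3 RL=5 RR=8


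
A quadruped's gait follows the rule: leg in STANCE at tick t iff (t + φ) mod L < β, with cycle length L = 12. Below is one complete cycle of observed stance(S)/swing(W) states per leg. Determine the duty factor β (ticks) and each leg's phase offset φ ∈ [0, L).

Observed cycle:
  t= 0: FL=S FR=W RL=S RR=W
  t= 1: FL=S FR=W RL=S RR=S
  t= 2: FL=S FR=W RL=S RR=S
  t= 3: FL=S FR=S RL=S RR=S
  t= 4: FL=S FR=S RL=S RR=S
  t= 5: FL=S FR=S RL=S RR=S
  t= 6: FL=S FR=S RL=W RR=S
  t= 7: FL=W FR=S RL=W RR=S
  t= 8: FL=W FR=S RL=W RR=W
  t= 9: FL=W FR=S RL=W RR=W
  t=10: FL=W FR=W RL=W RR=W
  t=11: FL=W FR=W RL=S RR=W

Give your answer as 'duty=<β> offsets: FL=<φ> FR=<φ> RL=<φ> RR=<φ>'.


duty β = stance ticks per leg = 7
FL: stance ticks = 7; W→S at t=0 → φ=0
FR: stance ticks = 7; W→S at t=3 → φ=9
RL: stance ticks = 7; W→S at t=11 → φ=1
RR: stance ticks = 7; W→S at t=1 → φ=11

duty=7 offsets: FL=0 FR=9 RL=1 RR=11


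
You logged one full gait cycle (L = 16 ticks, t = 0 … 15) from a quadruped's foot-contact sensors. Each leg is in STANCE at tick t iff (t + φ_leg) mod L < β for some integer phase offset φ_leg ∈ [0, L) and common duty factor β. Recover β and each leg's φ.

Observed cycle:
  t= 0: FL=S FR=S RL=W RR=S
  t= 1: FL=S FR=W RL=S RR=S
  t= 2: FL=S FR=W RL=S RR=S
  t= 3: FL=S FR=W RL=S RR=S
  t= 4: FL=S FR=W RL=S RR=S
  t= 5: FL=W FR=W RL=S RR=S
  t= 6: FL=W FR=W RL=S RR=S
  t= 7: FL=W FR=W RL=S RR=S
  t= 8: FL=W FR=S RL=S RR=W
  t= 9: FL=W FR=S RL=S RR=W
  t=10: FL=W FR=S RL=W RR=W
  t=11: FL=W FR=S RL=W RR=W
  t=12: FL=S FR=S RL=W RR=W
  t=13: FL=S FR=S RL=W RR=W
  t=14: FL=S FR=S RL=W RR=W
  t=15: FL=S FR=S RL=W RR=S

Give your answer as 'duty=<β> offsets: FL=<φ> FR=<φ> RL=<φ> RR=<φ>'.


duty=9 offsets: FL=4 FR=8 RL=15 RR=1

duty β = stance ticks per leg = 9
FL: stance ticks = 9; W→S at t=12 → φ=4
FR: stance ticks = 9; W→S at t=8 → φ=8
RL: stance ticks = 9; W→S at t=1 → φ=15
RR: stance ticks = 9; W→S at t=15 → φ=1


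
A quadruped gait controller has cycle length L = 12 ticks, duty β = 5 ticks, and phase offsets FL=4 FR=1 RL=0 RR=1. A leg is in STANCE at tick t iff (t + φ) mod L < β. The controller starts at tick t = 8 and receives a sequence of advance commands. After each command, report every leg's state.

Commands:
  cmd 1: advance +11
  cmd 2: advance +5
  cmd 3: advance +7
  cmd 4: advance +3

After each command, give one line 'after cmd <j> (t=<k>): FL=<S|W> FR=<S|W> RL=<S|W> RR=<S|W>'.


after cmd 1 (t=19): FL=W FR=W RL=W RR=W
after cmd 2 (t=24): FL=S FR=S RL=S RR=S
after cmd 3 (t=31): FL=W FR=W RL=W RR=W
after cmd 4 (t=34): FL=S FR=W RL=W RR=W

start t=8: FL=S FR=W RL=W RR=W
cmd 1: advance +11 → t=19, phase=(11,8,7,8) → FL=W FR=W RL=W RR=W
cmd 2: advance +5 → t=24, phase=(4,1,0,1) → FL=S FR=S RL=S RR=S
cmd 3: advance +7 → t=31, phase=(11,8,7,8) → FL=W FR=W RL=W RR=W
cmd 4: advance +3 → t=34, phase=(2,11,10,11) → FL=S FR=W RL=W RR=W


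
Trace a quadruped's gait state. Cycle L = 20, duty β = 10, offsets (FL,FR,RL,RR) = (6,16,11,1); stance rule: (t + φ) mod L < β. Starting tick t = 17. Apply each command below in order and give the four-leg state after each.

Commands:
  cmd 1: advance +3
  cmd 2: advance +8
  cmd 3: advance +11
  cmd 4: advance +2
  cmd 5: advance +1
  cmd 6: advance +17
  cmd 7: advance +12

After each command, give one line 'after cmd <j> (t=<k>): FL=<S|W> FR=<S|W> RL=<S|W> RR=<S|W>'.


start t=17: FL=S FR=W RL=S RR=W
cmd 1: advance +3 → t=20, phase=(6,16,11,1) → FL=S FR=W RL=W RR=S
cmd 2: advance +8 → t=28, phase=(14,4,19,9) → FL=W FR=S RL=W RR=S
cmd 3: advance +11 → t=39, phase=(5,15,10,0) → FL=S FR=W RL=W RR=S
cmd 4: advance +2 → t=41, phase=(7,17,12,2) → FL=S FR=W RL=W RR=S
cmd 5: advance +1 → t=42, phase=(8,18,13,3) → FL=S FR=W RL=W RR=S
cmd 6: advance +17 → t=59, phase=(5,15,10,0) → FL=S FR=W RL=W RR=S
cmd 7: advance +12 → t=71, phase=(17,7,2,12) → FL=W FR=S RL=S RR=W

after cmd 1 (t=20): FL=S FR=W RL=W RR=S
after cmd 2 (t=28): FL=W FR=S RL=W RR=S
after cmd 3 (t=39): FL=S FR=W RL=W RR=S
after cmd 4 (t=41): FL=S FR=W RL=W RR=S
after cmd 5 (t=42): FL=S FR=W RL=W RR=S
after cmd 6 (t=59): FL=S FR=W RL=W RR=S
after cmd 7 (t=71): FL=W FR=S RL=S RR=W


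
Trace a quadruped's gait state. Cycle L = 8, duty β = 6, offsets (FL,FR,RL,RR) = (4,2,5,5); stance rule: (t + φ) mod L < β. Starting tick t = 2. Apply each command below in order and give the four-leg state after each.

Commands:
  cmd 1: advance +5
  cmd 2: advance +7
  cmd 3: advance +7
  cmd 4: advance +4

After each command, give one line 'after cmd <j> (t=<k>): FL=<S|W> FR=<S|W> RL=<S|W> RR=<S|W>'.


start t=2: FL=W FR=S RL=W RR=W
cmd 1: advance +5 → t=7, phase=(3,1,4,4) → FL=S FR=S RL=S RR=S
cmd 2: advance +7 → t=14, phase=(2,0,3,3) → FL=S FR=S RL=S RR=S
cmd 3: advance +7 → t=21, phase=(1,7,2,2) → FL=S FR=W RL=S RR=S
cmd 4: advance +4 → t=25, phase=(5,3,6,6) → FL=S FR=S RL=W RR=W

after cmd 1 (t=7): FL=S FR=S RL=S RR=S
after cmd 2 (t=14): FL=S FR=S RL=S RR=S
after cmd 3 (t=21): FL=S FR=W RL=S RR=S
after cmd 4 (t=25): FL=S FR=S RL=W RR=W


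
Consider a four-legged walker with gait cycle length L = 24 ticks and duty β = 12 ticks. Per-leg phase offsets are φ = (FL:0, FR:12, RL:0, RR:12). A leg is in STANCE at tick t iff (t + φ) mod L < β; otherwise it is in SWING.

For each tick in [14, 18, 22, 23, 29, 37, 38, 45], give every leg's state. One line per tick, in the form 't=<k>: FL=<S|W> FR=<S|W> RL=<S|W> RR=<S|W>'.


t=14: phase=(14,2,14,2) vs β=12 → FL=W FR=S RL=W RR=S
t=18: phase=(18,6,18,6) vs β=12 → FL=W FR=S RL=W RR=S
t=22: phase=(22,10,22,10) vs β=12 → FL=W FR=S RL=W RR=S
t=23: phase=(23,11,23,11) vs β=12 → FL=W FR=S RL=W RR=S
t=29: phase=(5,17,5,17) vs β=12 → FL=S FR=W RL=S RR=W
t=37: phase=(13,1,13,1) vs β=12 → FL=W FR=S RL=W RR=S
t=38: phase=(14,2,14,2) vs β=12 → FL=W FR=S RL=W RR=S
t=45: phase=(21,9,21,9) vs β=12 → FL=W FR=S RL=W RR=S

t=14: FL=W FR=S RL=W RR=S
t=18: FL=W FR=S RL=W RR=S
t=22: FL=W FR=S RL=W RR=S
t=23: FL=W FR=S RL=W RR=S
t=29: FL=S FR=W RL=S RR=W
t=37: FL=W FR=S RL=W RR=S
t=38: FL=W FR=S RL=W RR=S
t=45: FL=W FR=S RL=W RR=S


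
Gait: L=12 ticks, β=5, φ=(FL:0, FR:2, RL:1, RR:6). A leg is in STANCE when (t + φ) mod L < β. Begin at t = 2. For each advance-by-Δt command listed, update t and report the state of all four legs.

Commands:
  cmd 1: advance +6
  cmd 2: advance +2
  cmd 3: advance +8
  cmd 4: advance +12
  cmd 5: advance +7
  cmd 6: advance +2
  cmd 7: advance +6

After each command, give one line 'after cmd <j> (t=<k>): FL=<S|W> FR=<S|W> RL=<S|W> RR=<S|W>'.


start t=2: FL=S FR=S RL=S RR=W
cmd 1: advance +6 → t=8, phase=(8,10,9,2) → FL=W FR=W RL=W RR=S
cmd 2: advance +2 → t=10, phase=(10,0,11,4) → FL=W FR=S RL=W RR=S
cmd 3: advance +8 → t=18, phase=(6,8,7,0) → FL=W FR=W RL=W RR=S
cmd 4: advance +12 → t=30, phase=(6,8,7,0) → FL=W FR=W RL=W RR=S
cmd 5: advance +7 → t=37, phase=(1,3,2,7) → FL=S FR=S RL=S RR=W
cmd 6: advance +2 → t=39, phase=(3,5,4,9) → FL=S FR=W RL=S RR=W
cmd 7: advance +6 → t=45, phase=(9,11,10,3) → FL=W FR=W RL=W RR=S

after cmd 1 (t=8): FL=W FR=W RL=W RR=S
after cmd 2 (t=10): FL=W FR=S RL=W RR=S
after cmd 3 (t=18): FL=W FR=W RL=W RR=S
after cmd 4 (t=30): FL=W FR=W RL=W RR=S
after cmd 5 (t=37): FL=S FR=S RL=S RR=W
after cmd 6 (t=39): FL=S FR=W RL=S RR=W
after cmd 7 (t=45): FL=W FR=W RL=W RR=S


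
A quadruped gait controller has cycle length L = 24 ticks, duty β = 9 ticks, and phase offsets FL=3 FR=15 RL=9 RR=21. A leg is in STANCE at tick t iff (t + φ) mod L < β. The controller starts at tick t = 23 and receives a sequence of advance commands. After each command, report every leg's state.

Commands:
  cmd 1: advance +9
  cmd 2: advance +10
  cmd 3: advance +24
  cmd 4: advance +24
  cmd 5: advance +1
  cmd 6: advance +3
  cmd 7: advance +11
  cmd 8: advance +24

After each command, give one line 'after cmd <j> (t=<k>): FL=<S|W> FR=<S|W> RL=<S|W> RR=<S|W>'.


start t=23: FL=S FR=W RL=S RR=W
cmd 1: advance +9 → t=32, phase=(11,23,17,5) → FL=W FR=W RL=W RR=S
cmd 2: advance +10 → t=42, phase=(21,9,3,15) → FL=W FR=W RL=S RR=W
cmd 3: advance +24 → t=66, phase=(21,9,3,15) → FL=W FR=W RL=S RR=W
cmd 4: advance +24 → t=90, phase=(21,9,3,15) → FL=W FR=W RL=S RR=W
cmd 5: advance +1 → t=91, phase=(22,10,4,16) → FL=W FR=W RL=S RR=W
cmd 6: advance +3 → t=94, phase=(1,13,7,19) → FL=S FR=W RL=S RR=W
cmd 7: advance +11 → t=105, phase=(12,0,18,6) → FL=W FR=S RL=W RR=S
cmd 8: advance +24 → t=129, phase=(12,0,18,6) → FL=W FR=S RL=W RR=S

after cmd 1 (t=32): FL=W FR=W RL=W RR=S
after cmd 2 (t=42): FL=W FR=W RL=S RR=W
after cmd 3 (t=66): FL=W FR=W RL=S RR=W
after cmd 4 (t=90): FL=W FR=W RL=S RR=W
after cmd 5 (t=91): FL=W FR=W RL=S RR=W
after cmd 6 (t=94): FL=S FR=W RL=S RR=W
after cmd 7 (t=105): FL=W FR=S RL=W RR=S
after cmd 8 (t=129): FL=W FR=S RL=W RR=S


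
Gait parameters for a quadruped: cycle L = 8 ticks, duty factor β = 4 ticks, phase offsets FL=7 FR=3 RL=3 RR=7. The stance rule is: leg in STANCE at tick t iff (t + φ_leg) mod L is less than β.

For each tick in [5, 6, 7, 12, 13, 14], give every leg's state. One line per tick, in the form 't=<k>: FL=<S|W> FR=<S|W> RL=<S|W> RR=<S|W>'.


t=5: FL=W FR=S RL=S RR=W
t=6: FL=W FR=S RL=S RR=W
t=7: FL=W FR=S RL=S RR=W
t=12: FL=S FR=W RL=W RR=S
t=13: FL=W FR=S RL=S RR=W
t=14: FL=W FR=S RL=S RR=W

t=5: phase=(4,0,0,4) vs β=4 → FL=W FR=S RL=S RR=W
t=6: phase=(5,1,1,5) vs β=4 → FL=W FR=S RL=S RR=W
t=7: phase=(6,2,2,6) vs β=4 → FL=W FR=S RL=S RR=W
t=12: phase=(3,7,7,3) vs β=4 → FL=S FR=W RL=W RR=S
t=13: phase=(4,0,0,4) vs β=4 → FL=W FR=S RL=S RR=W
t=14: phase=(5,1,1,5) vs β=4 → FL=W FR=S RL=S RR=W


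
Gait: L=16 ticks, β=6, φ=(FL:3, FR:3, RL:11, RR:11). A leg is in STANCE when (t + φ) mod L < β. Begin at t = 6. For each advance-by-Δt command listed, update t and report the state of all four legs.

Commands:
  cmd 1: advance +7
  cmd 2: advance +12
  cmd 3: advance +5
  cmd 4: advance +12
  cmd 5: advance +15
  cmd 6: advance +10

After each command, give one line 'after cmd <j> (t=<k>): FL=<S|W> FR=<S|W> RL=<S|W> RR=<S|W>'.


start t=6: FL=W FR=W RL=S RR=S
cmd 1: advance +7 → t=13, phase=(0,0,8,8) → FL=S FR=S RL=W RR=W
cmd 2: advance +12 → t=25, phase=(12,12,4,4) → FL=W FR=W RL=S RR=S
cmd 3: advance +5 → t=30, phase=(1,1,9,9) → FL=S FR=S RL=W RR=W
cmd 4: advance +12 → t=42, phase=(13,13,5,5) → FL=W FR=W RL=S RR=S
cmd 5: advance +15 → t=57, phase=(12,12,4,4) → FL=W FR=W RL=S RR=S
cmd 6: advance +10 → t=67, phase=(6,6,14,14) → FL=W FR=W RL=W RR=W

after cmd 1 (t=13): FL=S FR=S RL=W RR=W
after cmd 2 (t=25): FL=W FR=W RL=S RR=S
after cmd 3 (t=30): FL=S FR=S RL=W RR=W
after cmd 4 (t=42): FL=W FR=W RL=S RR=S
after cmd 5 (t=57): FL=W FR=W RL=S RR=S
after cmd 6 (t=67): FL=W FR=W RL=W RR=W


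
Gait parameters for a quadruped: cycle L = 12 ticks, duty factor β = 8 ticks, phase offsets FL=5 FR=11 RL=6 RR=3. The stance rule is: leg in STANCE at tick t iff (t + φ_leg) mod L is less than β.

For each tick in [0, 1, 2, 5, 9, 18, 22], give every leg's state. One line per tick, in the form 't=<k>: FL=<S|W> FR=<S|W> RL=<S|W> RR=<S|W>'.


t=0: FL=S FR=W RL=S RR=S
t=1: FL=S FR=S RL=S RR=S
t=2: FL=S FR=S RL=W RR=S
t=5: FL=W FR=S RL=W RR=W
t=9: FL=S FR=W RL=S RR=S
t=18: FL=W FR=S RL=S RR=W
t=22: FL=S FR=W RL=S RR=S

t=0: phase=(5,11,6,3) vs β=8 → FL=S FR=W RL=S RR=S
t=1: phase=(6,0,7,4) vs β=8 → FL=S FR=S RL=S RR=S
t=2: phase=(7,1,8,5) vs β=8 → FL=S FR=S RL=W RR=S
t=5: phase=(10,4,11,8) vs β=8 → FL=W FR=S RL=W RR=W
t=9: phase=(2,8,3,0) vs β=8 → FL=S FR=W RL=S RR=S
t=18: phase=(11,5,0,9) vs β=8 → FL=W FR=S RL=S RR=W
t=22: phase=(3,9,4,1) vs β=8 → FL=S FR=W RL=S RR=S


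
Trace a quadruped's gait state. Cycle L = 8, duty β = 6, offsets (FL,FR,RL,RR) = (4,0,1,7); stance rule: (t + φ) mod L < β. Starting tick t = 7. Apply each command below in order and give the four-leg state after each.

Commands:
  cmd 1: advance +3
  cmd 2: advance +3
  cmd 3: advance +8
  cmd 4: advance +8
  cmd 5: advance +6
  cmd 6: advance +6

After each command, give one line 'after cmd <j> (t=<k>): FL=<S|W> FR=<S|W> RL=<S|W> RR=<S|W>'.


start t=7: FL=S FR=W RL=S RR=W
cmd 1: advance +3 → t=10, phase=(6,2,3,1) → FL=W FR=S RL=S RR=S
cmd 2: advance +3 → t=13, phase=(1,5,6,4) → FL=S FR=S RL=W RR=S
cmd 3: advance +8 → t=21, phase=(1,5,6,4) → FL=S FR=S RL=W RR=S
cmd 4: advance +8 → t=29, phase=(1,5,6,4) → FL=S FR=S RL=W RR=S
cmd 5: advance +6 → t=35, phase=(7,3,4,2) → FL=W FR=S RL=S RR=S
cmd 6: advance +6 → t=41, phase=(5,1,2,0) → FL=S FR=S RL=S RR=S

after cmd 1 (t=10): FL=W FR=S RL=S RR=S
after cmd 2 (t=13): FL=S FR=S RL=W RR=S
after cmd 3 (t=21): FL=S FR=S RL=W RR=S
after cmd 4 (t=29): FL=S FR=S RL=W RR=S
after cmd 5 (t=35): FL=W FR=S RL=S RR=S
after cmd 6 (t=41): FL=S FR=S RL=S RR=S


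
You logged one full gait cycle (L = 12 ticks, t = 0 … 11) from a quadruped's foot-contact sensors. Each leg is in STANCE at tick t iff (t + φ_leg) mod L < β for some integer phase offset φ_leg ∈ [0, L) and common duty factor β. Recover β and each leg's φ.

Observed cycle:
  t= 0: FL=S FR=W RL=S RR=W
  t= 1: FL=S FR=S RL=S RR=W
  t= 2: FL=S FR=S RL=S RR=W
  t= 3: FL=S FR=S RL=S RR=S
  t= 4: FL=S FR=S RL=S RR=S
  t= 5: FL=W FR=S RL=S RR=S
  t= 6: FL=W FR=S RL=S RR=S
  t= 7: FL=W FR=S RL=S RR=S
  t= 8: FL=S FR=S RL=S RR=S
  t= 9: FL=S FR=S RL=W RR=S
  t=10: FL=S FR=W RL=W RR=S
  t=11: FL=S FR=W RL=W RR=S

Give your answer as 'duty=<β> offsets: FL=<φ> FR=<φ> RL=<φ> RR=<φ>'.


duty=9 offsets: FL=4 FR=11 RL=0 RR=9

duty β = stance ticks per leg = 9
FL: stance ticks = 9; W→S at t=8 → φ=4
FR: stance ticks = 9; W→S at t=1 → φ=11
RL: stance ticks = 9; W→S at t=0 → φ=0
RR: stance ticks = 9; W→S at t=3 → φ=9


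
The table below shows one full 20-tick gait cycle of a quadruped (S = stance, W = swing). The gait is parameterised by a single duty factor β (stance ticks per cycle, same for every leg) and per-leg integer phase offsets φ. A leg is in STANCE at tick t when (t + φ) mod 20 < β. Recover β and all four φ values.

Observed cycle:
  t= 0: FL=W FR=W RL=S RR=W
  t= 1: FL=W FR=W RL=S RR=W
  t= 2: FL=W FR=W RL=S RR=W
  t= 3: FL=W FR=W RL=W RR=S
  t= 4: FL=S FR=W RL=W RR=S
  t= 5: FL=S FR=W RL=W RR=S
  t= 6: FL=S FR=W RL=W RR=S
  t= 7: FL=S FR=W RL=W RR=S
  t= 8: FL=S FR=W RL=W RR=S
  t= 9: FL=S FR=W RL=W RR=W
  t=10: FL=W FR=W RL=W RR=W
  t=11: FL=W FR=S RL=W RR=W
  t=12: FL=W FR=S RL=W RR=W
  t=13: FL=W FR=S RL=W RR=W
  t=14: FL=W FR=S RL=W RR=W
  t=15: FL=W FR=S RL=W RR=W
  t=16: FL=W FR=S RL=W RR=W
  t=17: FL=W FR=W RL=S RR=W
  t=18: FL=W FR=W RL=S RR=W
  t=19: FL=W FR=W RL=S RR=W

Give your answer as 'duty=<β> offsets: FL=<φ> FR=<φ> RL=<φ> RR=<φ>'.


duty β = stance ticks per leg = 6
FL: stance ticks = 6; W→S at t=4 → φ=16
FR: stance ticks = 6; W→S at t=11 → φ=9
RL: stance ticks = 6; W→S at t=17 → φ=3
RR: stance ticks = 6; W→S at t=3 → φ=17

duty=6 offsets: FL=16 FR=9 RL=3 RR=17


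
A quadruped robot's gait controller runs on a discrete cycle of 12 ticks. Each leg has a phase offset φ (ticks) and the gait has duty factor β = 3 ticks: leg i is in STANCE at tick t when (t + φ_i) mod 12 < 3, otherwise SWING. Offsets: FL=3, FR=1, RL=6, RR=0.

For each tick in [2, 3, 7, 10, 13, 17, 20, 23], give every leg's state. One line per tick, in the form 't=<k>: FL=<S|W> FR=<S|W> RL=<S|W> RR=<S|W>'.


t=2: phase=(5,3,8,2) vs β=3 → FL=W FR=W RL=W RR=S
t=3: phase=(6,4,9,3) vs β=3 → FL=W FR=W RL=W RR=W
t=7: phase=(10,8,1,7) vs β=3 → FL=W FR=W RL=S RR=W
t=10: phase=(1,11,4,10) vs β=3 → FL=S FR=W RL=W RR=W
t=13: phase=(4,2,7,1) vs β=3 → FL=W FR=S RL=W RR=S
t=17: phase=(8,6,11,5) vs β=3 → FL=W FR=W RL=W RR=W
t=20: phase=(11,9,2,8) vs β=3 → FL=W FR=W RL=S RR=W
t=23: phase=(2,0,5,11) vs β=3 → FL=S FR=S RL=W RR=W

t=2: FL=W FR=W RL=W RR=S
t=3: FL=W FR=W RL=W RR=W
t=7: FL=W FR=W RL=S RR=W
t=10: FL=S FR=W RL=W RR=W
t=13: FL=W FR=S RL=W RR=S
t=17: FL=W FR=W RL=W RR=W
t=20: FL=W FR=W RL=S RR=W
t=23: FL=S FR=S RL=W RR=W


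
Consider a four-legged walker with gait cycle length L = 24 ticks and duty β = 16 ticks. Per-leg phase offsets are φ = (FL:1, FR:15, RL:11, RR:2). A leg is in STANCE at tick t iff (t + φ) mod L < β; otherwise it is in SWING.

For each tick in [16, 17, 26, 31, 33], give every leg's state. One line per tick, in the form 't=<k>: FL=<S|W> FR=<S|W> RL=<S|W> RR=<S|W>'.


t=16: phase=(17,7,3,18) vs β=16 → FL=W FR=S RL=S RR=W
t=17: phase=(18,8,4,19) vs β=16 → FL=W FR=S RL=S RR=W
t=26: phase=(3,17,13,4) vs β=16 → FL=S FR=W RL=S RR=S
t=31: phase=(8,22,18,9) vs β=16 → FL=S FR=W RL=W RR=S
t=33: phase=(10,0,20,11) vs β=16 → FL=S FR=S RL=W RR=S

t=16: FL=W FR=S RL=S RR=W
t=17: FL=W FR=S RL=S RR=W
t=26: FL=S FR=W RL=S RR=S
t=31: FL=S FR=W RL=W RR=S
t=33: FL=S FR=S RL=W RR=S


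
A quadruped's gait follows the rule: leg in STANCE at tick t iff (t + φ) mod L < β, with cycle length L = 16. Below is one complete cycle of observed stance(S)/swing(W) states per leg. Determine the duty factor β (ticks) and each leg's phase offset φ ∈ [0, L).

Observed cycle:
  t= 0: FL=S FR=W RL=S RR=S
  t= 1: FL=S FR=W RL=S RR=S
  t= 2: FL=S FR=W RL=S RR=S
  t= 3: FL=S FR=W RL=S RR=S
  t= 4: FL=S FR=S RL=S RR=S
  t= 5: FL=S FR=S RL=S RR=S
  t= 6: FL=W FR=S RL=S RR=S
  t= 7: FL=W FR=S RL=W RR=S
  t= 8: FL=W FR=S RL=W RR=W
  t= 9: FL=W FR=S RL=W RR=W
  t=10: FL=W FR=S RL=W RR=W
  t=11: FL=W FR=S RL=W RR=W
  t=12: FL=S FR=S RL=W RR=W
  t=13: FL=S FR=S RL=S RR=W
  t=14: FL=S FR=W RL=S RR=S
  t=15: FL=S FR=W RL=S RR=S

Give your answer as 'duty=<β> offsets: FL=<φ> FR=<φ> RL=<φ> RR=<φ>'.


duty β = stance ticks per leg = 10
FL: stance ticks = 10; W→S at t=12 → φ=4
FR: stance ticks = 10; W→S at t=4 → φ=12
RL: stance ticks = 10; W→S at t=13 → φ=3
RR: stance ticks = 10; W→S at t=14 → φ=2

duty=10 offsets: FL=4 FR=12 RL=3 RR=2


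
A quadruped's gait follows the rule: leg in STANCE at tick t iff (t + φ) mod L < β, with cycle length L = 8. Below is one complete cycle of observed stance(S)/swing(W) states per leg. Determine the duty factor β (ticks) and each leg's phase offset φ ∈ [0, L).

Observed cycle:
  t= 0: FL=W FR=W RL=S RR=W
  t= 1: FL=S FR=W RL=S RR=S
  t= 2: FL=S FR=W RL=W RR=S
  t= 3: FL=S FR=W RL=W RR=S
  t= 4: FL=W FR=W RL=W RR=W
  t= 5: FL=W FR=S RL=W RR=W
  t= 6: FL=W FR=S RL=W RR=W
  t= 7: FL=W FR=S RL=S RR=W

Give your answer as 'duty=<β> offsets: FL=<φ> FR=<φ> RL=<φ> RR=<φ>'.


duty β = stance ticks per leg = 3
FL: stance ticks = 3; W→S at t=1 → φ=7
FR: stance ticks = 3; W→S at t=5 → φ=3
RL: stance ticks = 3; W→S at t=7 → φ=1
RR: stance ticks = 3; W→S at t=1 → φ=7

duty=3 offsets: FL=7 FR=3 RL=1 RR=7


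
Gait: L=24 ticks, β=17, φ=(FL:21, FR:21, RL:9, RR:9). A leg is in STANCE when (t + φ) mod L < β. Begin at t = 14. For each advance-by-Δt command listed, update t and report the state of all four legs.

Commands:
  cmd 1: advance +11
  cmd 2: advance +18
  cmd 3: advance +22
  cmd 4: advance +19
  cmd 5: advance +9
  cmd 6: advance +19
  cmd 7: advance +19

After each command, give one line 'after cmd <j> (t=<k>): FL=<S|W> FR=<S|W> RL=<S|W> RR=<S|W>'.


after cmd 1 (t=25): FL=W FR=W RL=S RR=S
after cmd 2 (t=43): FL=S FR=S RL=S RR=S
after cmd 3 (t=65): FL=S FR=S RL=S RR=S
after cmd 4 (t=84): FL=S FR=S RL=W RR=W
after cmd 5 (t=93): FL=W FR=W RL=S RR=S
after cmd 6 (t=112): FL=S FR=S RL=S RR=S
after cmd 7 (t=131): FL=S FR=S RL=W RR=W

start t=14: FL=S FR=S RL=W RR=W
cmd 1: advance +11 → t=25, phase=(22,22,10,10) → FL=W FR=W RL=S RR=S
cmd 2: advance +18 → t=43, phase=(16,16,4,4) → FL=S FR=S RL=S RR=S
cmd 3: advance +22 → t=65, phase=(14,14,2,2) → FL=S FR=S RL=S RR=S
cmd 4: advance +19 → t=84, phase=(9,9,21,21) → FL=S FR=S RL=W RR=W
cmd 5: advance +9 → t=93, phase=(18,18,6,6) → FL=W FR=W RL=S RR=S
cmd 6: advance +19 → t=112, phase=(13,13,1,1) → FL=S FR=S RL=S RR=S
cmd 7: advance +19 → t=131, phase=(8,8,20,20) → FL=S FR=S RL=W RR=W
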